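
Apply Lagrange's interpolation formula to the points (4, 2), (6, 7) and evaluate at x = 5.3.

Lagrange interpolation formula:
P(x) = Σ yᵢ × Lᵢ(x)
where Lᵢ(x) = Π_{j≠i} (x - xⱼ)/(xᵢ - xⱼ)

L_0(5.3) = (5.3 - 6)/(4 - 6) = 0.350000
L_1(5.3) = (5.3 - 4)/(6 - 4) = 0.650000

P(5.3) = 2×L_0(5.3) + 7×L_1(5.3)
P(5.3) = 5.250000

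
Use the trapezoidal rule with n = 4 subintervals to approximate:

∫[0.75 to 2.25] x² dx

f(x) = x²
a = 0.75, b = 2.25, n = 4
h = (b - a)/n = 0.375000

Trapezoidal rule: (h/2)[f(x₀) + 2f(x₁) + 2f(x₂) + ... + f(xₙ)]

x_0 = 0.7500, f(x_0) = 0.562500, coefficient = 1
x_1 = 1.1250, f(x_1) = 1.265625, coefficient = 2
x_2 = 1.5000, f(x_2) = 2.250000, coefficient = 2
x_3 = 1.8750, f(x_3) = 3.515625, coefficient = 2
x_4 = 2.2500, f(x_4) = 5.062500, coefficient = 1

I ≈ (0.375000/2) × 19.687500 = 3.691406
Exact value: 3.656250
Error: 0.035156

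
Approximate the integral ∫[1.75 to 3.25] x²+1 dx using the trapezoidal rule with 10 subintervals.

f(x) = x²+1
a = 1.75, b = 3.25, n = 10
h = (b - a)/n = 0.150000

Trapezoidal rule: (h/2)[f(x₀) + 2f(x₁) + 2f(x₂) + ... + f(xₙ)]

x_0 = 1.7500, f(x_0) = 4.062500, coefficient = 1
x_1 = 1.9000, f(x_1) = 4.610000, coefficient = 2
x_2 = 2.0500, f(x_2) = 5.202500, coefficient = 2
x_3 = 2.2000, f(x_3) = 5.840000, coefficient = 2
x_4 = 2.3500, f(x_4) = 6.522500, coefficient = 2
x_5 = 2.5000, f(x_5) = 7.250000, coefficient = 2
x_6 = 2.6500, f(x_6) = 8.022500, coefficient = 2
x_7 = 2.8000, f(x_7) = 8.840000, coefficient = 2
x_8 = 2.9500, f(x_8) = 9.702500, coefficient = 2
x_9 = 3.1000, f(x_9) = 10.610000, coefficient = 2
x_10 = 3.2500, f(x_10) = 11.562500, coefficient = 1

I ≈ (0.150000/2) × 148.825000 = 11.161875
Exact value: 11.156250
Error: 0.005625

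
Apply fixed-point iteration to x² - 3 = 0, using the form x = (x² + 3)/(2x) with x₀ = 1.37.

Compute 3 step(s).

Equation: x² - 3 = 0
Fixed-point form: x = (x² + 3)/(2x)
x₀ = 1.37

x_1 = g(1.370000) = 1.779891
x_2 = g(1.779891) = 1.732694
x_3 = g(1.732694) = 1.732051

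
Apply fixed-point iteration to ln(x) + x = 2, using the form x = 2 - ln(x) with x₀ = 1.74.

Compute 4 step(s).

Equation: ln(x) + x = 2
Fixed-point form: x = 2 - ln(x)
x₀ = 1.74

x_1 = g(1.740000) = 1.446115
x_2 = g(1.446115) = 1.631119
x_3 = g(1.631119) = 1.510733
x_4 = g(1.510733) = 1.587405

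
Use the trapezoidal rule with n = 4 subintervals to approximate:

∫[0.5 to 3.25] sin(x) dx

f(x) = sin(x)
a = 0.5, b = 3.25, n = 4
h = (b - a)/n = 0.687500

Trapezoidal rule: (h/2)[f(x₀) + 2f(x₁) + 2f(x₂) + ... + f(xₙ)]

x_0 = 0.5000, f(x_0) = 0.479426, coefficient = 1
x_1 = 1.1875, f(x_1) = 0.927437, coefficient = 2
x_2 = 1.8750, f(x_2) = 0.954086, coefficient = 2
x_3 = 2.5625, f(x_3) = 0.547265, coefficient = 2
x_4 = 3.2500, f(x_4) = -0.108195, coefficient = 1

I ≈ (0.687500/2) × 5.228805 = 1.797402
Exact value: 1.871712
Error: 0.074310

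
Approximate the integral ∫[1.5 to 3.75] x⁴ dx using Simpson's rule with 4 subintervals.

f(x) = x⁴
a = 1.5, b = 3.75, n = 4
h = (b - a)/n = 0.562500

Simpson's rule: (h/3)[f(x₀) + 4f(x₁) + 2f(x₂) + ... + f(xₙ)]

x_0 = 1.5000, f(x_0) = 5.062500, coefficient = 1
x_1 = 2.0625, f(x_1) = 18.095718, coefficient = 4
x_2 = 2.6250, f(x_2) = 47.480713, coefficient = 2
x_3 = 3.1875, f(x_3) = 103.228775, coefficient = 4
x_4 = 3.7500, f(x_4) = 197.753906, coefficient = 1

I ≈ (0.562500/3) × 783.075806 = 146.826714
Exact value: 146.796680
Error: 0.030034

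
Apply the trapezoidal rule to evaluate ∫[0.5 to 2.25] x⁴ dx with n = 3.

f(x) = x⁴
a = 0.5, b = 2.25, n = 3
h = (b - a)/n = 0.583333

Trapezoidal rule: (h/2)[f(x₀) + 2f(x₁) + 2f(x₂) + ... + f(xₙ)]

x_0 = 0.5000, f(x_0) = 0.062500, coefficient = 1
x_1 = 1.0833, f(x_1) = 1.377363, coefficient = 2
x_2 = 1.6667, f(x_2) = 7.716049, coefficient = 2
x_3 = 2.2500, f(x_3) = 25.628906, coefficient = 1

I ≈ (0.583333/2) × 43.878231 = 12.797817
Exact value: 11.526758
Error: 1.271060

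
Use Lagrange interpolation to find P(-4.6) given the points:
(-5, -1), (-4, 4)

Lagrange interpolation formula:
P(x) = Σ yᵢ × Lᵢ(x)
where Lᵢ(x) = Π_{j≠i} (x - xⱼ)/(xᵢ - xⱼ)

L_0(-4.6) = (-4.6 - (-4))/(-5 - (-4)) = 0.600000
L_1(-4.6) = (-4.6 - (-5))/(-4 - (-5)) = 0.400000

P(-4.6) = (-1)×L_0(-4.6) + 4×L_1(-4.6)
P(-4.6) = 1.000000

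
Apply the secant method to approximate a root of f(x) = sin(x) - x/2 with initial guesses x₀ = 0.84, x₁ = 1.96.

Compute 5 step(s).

f(x) = sin(x) - x/2
x₀ = 0.84, x₁ = 1.96

Secant formula: x_{n+1} = x_n - f(x_n)(x_n - x_{n-1})/(f(x_n) - f(x_{n-1}))

Iteration 1:
  f(0.840000) = 0.324643
  f(1.960000) = -0.054788
  x_2 = 1.960000 - (-0.054788)×(1.960000 - 0.840000)/(-0.054788 - 0.324643)
       = 1.798276
Iteration 2:
  f(1.960000) = -0.054788
  f(1.798276) = 0.075100
  x_3 = 1.798276 - 0.075100×(1.798276 - 1.960000)/(0.075100 - (-0.054788))
       = 1.891783
Iteration 3:
  f(1.798276) = 0.075100
  f(1.891783) = 0.003033
  x_4 = 1.891783 - 0.003033×(1.891783 - 1.798276)/(0.003033 - 0.075100)
       = 1.895718
Iteration 4:
  f(1.891783) = 0.003033
  f(1.895718) = -0.000184
  x_5 = 1.895718 - (-0.000184)×(1.895718 - 1.891783)/(-0.000184 - 0.003033)
       = 1.895494
Iteration 5:
  f(1.895718) = -0.000184
  f(1.895494) = 0.000000
  x_6 = 1.895494 - 0.000000×(1.895494 - 1.895718)/(0.000000 - (-0.000184))
       = 1.895494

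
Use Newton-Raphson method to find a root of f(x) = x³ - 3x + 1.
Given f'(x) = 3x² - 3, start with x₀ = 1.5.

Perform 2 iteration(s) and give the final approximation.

f(x) = x³ - 3x + 1
f'(x) = 3x² - 3
x₀ = 1.5

Newton-Raphson formula: x_{n+1} = x_n - f(x_n)/f'(x_n)

Iteration 1:
  f(1.500000) = -0.125000
  f'(1.500000) = 3.750000
  x_1 = 1.500000 - (-0.125000)/3.750000 = 1.533333
Iteration 2:
  f(1.533333) = 0.005037
  f'(1.533333) = 4.053333
  x_2 = 1.533333 - 0.005037/4.053333 = 1.532091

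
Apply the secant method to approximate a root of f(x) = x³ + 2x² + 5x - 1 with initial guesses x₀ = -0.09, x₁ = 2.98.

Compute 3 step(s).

f(x) = x³ + 2x² + 5x - 1
x₀ = -0.09, x₁ = 2.98

Secant formula: x_{n+1} = x_n - f(x_n)(x_n - x_{n-1})/(f(x_n) - f(x_{n-1}))

Iteration 1:
  f(-0.090000) = -1.434529
  f(2.980000) = 58.124392
  x_2 = 2.980000 - 58.124392×(2.980000 - (-0.090000))/(58.124392 - (-1.434529))
       = -0.016056
Iteration 2:
  f(2.980000) = 58.124392
  f(-0.016056) = -1.079770
  x_3 = -0.016056 - (-1.079770)×(-0.016056 - 2.980000)/(-1.079770 - 58.124392)
       = 0.038586
Iteration 3:
  f(-0.016056) = -1.079770
  f(0.038586) = -0.804035
  x_4 = 0.038586 - (-0.804035)×(0.038586 - (-0.016056))/(-0.804035 - (-1.079770))
       = 0.197921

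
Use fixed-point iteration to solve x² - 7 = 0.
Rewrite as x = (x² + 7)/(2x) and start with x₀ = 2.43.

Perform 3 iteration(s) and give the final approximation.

Equation: x² - 7 = 0
Fixed-point form: x = (x² + 7)/(2x)
x₀ = 2.43

x_1 = g(2.430000) = 2.655329
x_2 = g(2.655329) = 2.645769
x_3 = g(2.645769) = 2.645751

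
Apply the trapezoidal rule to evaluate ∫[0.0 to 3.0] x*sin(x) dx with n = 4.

f(x) = x*sin(x)
a = 0.0, b = 3.0, n = 4
h = (b - a)/n = 0.750000

Trapezoidal rule: (h/2)[f(x₀) + 2f(x₁) + 2f(x₂) + ... + f(xₙ)]

x_0 = 0.0000, f(x_0) = 0.000000, coefficient = 1
x_1 = 0.7500, f(x_1) = 0.511229, coefficient = 2
x_2 = 1.5000, f(x_2) = 1.496242, coefficient = 2
x_3 = 2.2500, f(x_3) = 1.750665, coefficient = 2
x_4 = 3.0000, f(x_4) = 0.423360, coefficient = 1

I ≈ (0.750000/2) × 7.939633 = 2.977362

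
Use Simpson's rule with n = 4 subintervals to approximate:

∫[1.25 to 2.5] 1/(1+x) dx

f(x) = 1/(1+x)
a = 1.25, b = 2.5, n = 4
h = (b - a)/n = 0.312500

Simpson's rule: (h/3)[f(x₀) + 4f(x₁) + 2f(x₂) + ... + f(xₙ)]

x_0 = 1.2500, f(x_0) = 0.444444, coefficient = 1
x_1 = 1.5625, f(x_1) = 0.390244, coefficient = 4
x_2 = 1.8750, f(x_2) = 0.347826, coefficient = 2
x_3 = 2.1875, f(x_3) = 0.313725, coefficient = 4
x_4 = 2.5000, f(x_4) = 0.285714, coefficient = 1

I ≈ (0.312500/3) × 4.241688 = 0.441843
Exact value: 0.441833
Error: 0.000010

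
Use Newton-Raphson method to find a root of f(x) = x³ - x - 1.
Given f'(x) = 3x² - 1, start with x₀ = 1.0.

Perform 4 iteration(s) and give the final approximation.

f(x) = x³ - x - 1
f'(x) = 3x² - 1
x₀ = 1.0

Newton-Raphson formula: x_{n+1} = x_n - f(x_n)/f'(x_n)

Iteration 1:
  f(1.000000) = -1.000000
  f'(1.000000) = 2.000000
  x_1 = 1.000000 - (-1.000000)/2.000000 = 1.500000
Iteration 2:
  f(1.500000) = 0.875000
  f'(1.500000) = 5.750000
  x_2 = 1.500000 - 0.875000/5.750000 = 1.347826
Iteration 3:
  f(1.347826) = 0.100682
  f'(1.347826) = 4.449905
  x_3 = 1.347826 - 0.100682/4.449905 = 1.325200
Iteration 4:
  f(1.325200) = 0.002058
  f'(1.325200) = 4.268468
  x_4 = 1.325200 - 0.002058/4.268468 = 1.324718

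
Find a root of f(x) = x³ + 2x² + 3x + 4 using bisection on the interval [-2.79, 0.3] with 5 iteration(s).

f(x) = x³ + 2x² + 3x + 4
Initial interval: [-2.79, 0.3]

Iteration 1:
  c_1 = (-2.790000 + 0.300000)/2 = -1.245000
  f(c_1) = f(-1.245000) = 1.435269
  f(a) × f(c) < 0, new interval: [-2.790000, -1.245000]
Iteration 2:
  c_2 = (-2.790000 + (-1.245000))/2 = -2.017500
  f(c_2) = f(-2.017500) = -2.123730
  f(a) × f(c) ≥ 0, new interval: [-2.017500, -1.245000]
Iteration 3:
  c_3 = (-2.017500 + (-1.245000))/2 = -1.631250
  f(c_3) = f(-1.631250) = 0.087485
  f(a) × f(c) < 0, new interval: [-2.017500, -1.631250]
Iteration 4:
  c_4 = (-2.017500 + (-1.631250))/2 = -1.824375
  f(c_4) = f(-1.824375) = -0.888585
  f(a) × f(c) ≥ 0, new interval: [-1.824375, -1.631250]
Iteration 5:
  c_5 = (-1.824375 + (-1.631250))/2 = -1.727813
  f(c_5) = f(-1.727813) = -0.370866
  f(a) × f(c) ≥ 0, new interval: [-1.727813, -1.631250]

After 5 iteration(s), the approximation is c_5 = -1.727813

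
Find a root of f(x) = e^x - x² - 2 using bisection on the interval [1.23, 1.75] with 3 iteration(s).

f(x) = e^x - x² - 2
Initial interval: [1.23, 1.75]

Iteration 1:
  c_1 = (1.230000 + 1.750000)/2 = 1.490000
  f(c_1) = f(1.490000) = 0.216996
  f(a) × f(c) < 0, new interval: [1.230000, 1.490000]
Iteration 2:
  c_2 = (1.230000 + 1.490000)/2 = 1.360000
  f(c_2) = f(1.360000) = 0.046593
  f(a) × f(c) < 0, new interval: [1.230000, 1.360000]
Iteration 3:
  c_3 = (1.230000 + 1.360000)/2 = 1.295000
  f(c_3) = f(1.295000) = -0.026029
  f(a) × f(c) ≥ 0, new interval: [1.295000, 1.360000]

After 3 iteration(s), the approximation is c_3 = 1.295000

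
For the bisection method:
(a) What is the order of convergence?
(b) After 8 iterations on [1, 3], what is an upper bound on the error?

(a) Bisection has linear (order 1) convergence; the error is halved each step.

(b) Error bound = (b-a)/2^n = (3 - 1)/2^{8}
    = 2/2^{8}

(a) 1 (linear); (b) error ≤ 7.81e-03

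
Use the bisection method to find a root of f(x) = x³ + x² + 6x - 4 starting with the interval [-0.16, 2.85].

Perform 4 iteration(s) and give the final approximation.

f(x) = x³ + x² + 6x - 4
Initial interval: [-0.16, 2.85]

Iteration 1:
  c_1 = (-0.160000 + 2.850000)/2 = 1.345000
  f(c_1) = f(1.345000) = 8.312164
  f(a) × f(c) < 0, new interval: [-0.160000, 1.345000]
Iteration 2:
  c_2 = (-0.160000 + 1.345000)/2 = 0.592500
  f(c_2) = f(0.592500) = 0.114057
  f(a) × f(c) < 0, new interval: [-0.160000, 0.592500]
Iteration 3:
  c_3 = (-0.160000 + 0.592500)/2 = 0.216250
  f(c_3) = f(0.216250) = -2.645623
  f(a) × f(c) ≥ 0, new interval: [0.216250, 0.592500]
Iteration 4:
  c_4 = (0.216250 + 0.592500)/2 = 0.404375
  f(c_4) = f(0.404375) = -1.344108
  f(a) × f(c) ≥ 0, new interval: [0.404375, 0.592500]

After 4 iteration(s), the approximation is c_4 = 0.404375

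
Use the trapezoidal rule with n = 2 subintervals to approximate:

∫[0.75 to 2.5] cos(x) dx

f(x) = cos(x)
a = 0.75, b = 2.5, n = 2
h = (b - a)/n = 0.875000

Trapezoidal rule: (h/2)[f(x₀) + 2f(x₁) + 2f(x₂) + ... + f(xₙ)]

x_0 = 0.7500, f(x_0) = 0.731689, coefficient = 1
x_1 = 1.6250, f(x_1) = -0.054177, coefficient = 2
x_2 = 2.5000, f(x_2) = -0.801144, coefficient = 1

I ≈ (0.875000/2) × -0.177809 = -0.077791
Exact value: -0.083167
Error: 0.005375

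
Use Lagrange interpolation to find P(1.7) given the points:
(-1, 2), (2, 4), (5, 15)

Lagrange interpolation formula:
P(x) = Σ yᵢ × Lᵢ(x)
where Lᵢ(x) = Π_{j≠i} (x - xⱼ)/(xᵢ - xⱼ)

L_0(1.7) = (1.7 - 2)/(-1 - 2) × (1.7 - 5)/(-1 - 5) = 0.055000
L_1(1.7) = (1.7 - (-1))/(2 - (-1)) × (1.7 - 5)/(2 - 5) = 0.990000
L_2(1.7) = (1.7 - (-1))/(5 - (-1)) × (1.7 - 2)/(5 - 2) = -0.045000

P(1.7) = 2×L_0(1.7) + 4×L_1(1.7) + 15×L_2(1.7)
P(1.7) = 3.395000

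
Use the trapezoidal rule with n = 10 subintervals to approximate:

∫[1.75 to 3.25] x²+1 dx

f(x) = x²+1
a = 1.75, b = 3.25, n = 10
h = (b - a)/n = 0.150000

Trapezoidal rule: (h/2)[f(x₀) + 2f(x₁) + 2f(x₂) + ... + f(xₙ)]

x_0 = 1.7500, f(x_0) = 4.062500, coefficient = 1
x_1 = 1.9000, f(x_1) = 4.610000, coefficient = 2
x_2 = 2.0500, f(x_2) = 5.202500, coefficient = 2
x_3 = 2.2000, f(x_3) = 5.840000, coefficient = 2
x_4 = 2.3500, f(x_4) = 6.522500, coefficient = 2
x_5 = 2.5000, f(x_5) = 7.250000, coefficient = 2
x_6 = 2.6500, f(x_6) = 8.022500, coefficient = 2
x_7 = 2.8000, f(x_7) = 8.840000, coefficient = 2
x_8 = 2.9500, f(x_8) = 9.702500, coefficient = 2
x_9 = 3.1000, f(x_9) = 10.610000, coefficient = 2
x_10 = 3.2500, f(x_10) = 11.562500, coefficient = 1

I ≈ (0.150000/2) × 148.825000 = 11.161875
Exact value: 11.156250
Error: 0.005625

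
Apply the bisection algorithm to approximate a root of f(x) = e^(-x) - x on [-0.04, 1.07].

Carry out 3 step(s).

f(x) = e^(-x) - x
Initial interval: [-0.04, 1.07]

Iteration 1:
  c_1 = (-0.040000 + 1.070000)/2 = 0.515000
  f(c_1) = f(0.515000) = 0.082501
  f(a) × f(c) ≥ 0, new interval: [0.515000, 1.070000]
Iteration 2:
  c_2 = (0.515000 + 1.070000)/2 = 0.792500
  f(c_2) = f(0.792500) = -0.339788
  f(a) × f(c) < 0, new interval: [0.515000, 0.792500]
Iteration 3:
  c_3 = (0.515000 + 0.792500)/2 = 0.653750
  f(c_3) = f(0.653750) = -0.133658
  f(a) × f(c) < 0, new interval: [0.515000, 0.653750]

After 3 iteration(s), the approximation is c_3 = 0.653750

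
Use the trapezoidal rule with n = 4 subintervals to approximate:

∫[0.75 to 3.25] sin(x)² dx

f(x) = sin(x)²
a = 0.75, b = 3.25, n = 4
h = (b - a)/n = 0.625000

Trapezoidal rule: (h/2)[f(x₀) + 2f(x₁) + 2f(x₂) + ... + f(xₙ)]

x_0 = 0.7500, f(x_0) = 0.464631, coefficient = 1
x_1 = 1.3750, f(x_1) = 0.962151, coefficient = 2
x_2 = 2.0000, f(x_2) = 0.826822, coefficient = 2
x_3 = 2.6250, f(x_3) = 0.243957, coefficient = 2
x_4 = 3.2500, f(x_4) = 0.011706, coefficient = 1

I ≈ (0.625000/2) × 4.542198 = 1.419437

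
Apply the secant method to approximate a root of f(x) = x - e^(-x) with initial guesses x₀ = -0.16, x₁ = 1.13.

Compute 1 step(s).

f(x) = x - e^(-x)
x₀ = -0.16, x₁ = 1.13

Secant formula: x_{n+1} = x_n - f(x_n)(x_n - x_{n-1})/(f(x_n) - f(x_{n-1}))

Iteration 1:
  f(-0.160000) = -1.333511
  f(1.130000) = 0.806967
  x_2 = 1.130000 - 0.806967×(1.130000 - (-0.160000))/(0.806967 - (-1.333511))
       = 0.643666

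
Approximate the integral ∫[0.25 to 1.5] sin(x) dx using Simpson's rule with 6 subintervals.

f(x) = sin(x)
a = 0.25, b = 1.5, n = 6
h = (b - a)/n = 0.208333

Simpson's rule: (h/3)[f(x₀) + 4f(x₁) + 2f(x₂) + ... + f(xₙ)]

x_0 = 0.2500, f(x_0) = 0.247404, coefficient = 1
x_1 = 0.4583, f(x_1) = 0.442454, coefficient = 4
x_2 = 0.6667, f(x_2) = 0.618370, coefficient = 2
x_3 = 0.8750, f(x_3) = 0.767544, coefficient = 4
x_4 = 1.0833, f(x_4) = 0.883524, coefficient = 2
x_5 = 1.2917, f(x_5) = 0.961296, coefficient = 4
x_6 = 1.5000, f(x_6) = 0.997495, coefficient = 1

I ≈ (0.208333/3) × 12.933859 = 0.898185
Exact value: 0.898175
Error: 0.000009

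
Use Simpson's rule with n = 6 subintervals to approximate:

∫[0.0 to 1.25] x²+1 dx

f(x) = x²+1
a = 0.0, b = 1.25, n = 6
h = (b - a)/n = 0.208333

Simpson's rule: (h/3)[f(x₀) + 4f(x₁) + 2f(x₂) + ... + f(xₙ)]

x_0 = 0.0000, f(x_0) = 1.000000, coefficient = 1
x_1 = 0.2083, f(x_1) = 1.043403, coefficient = 4
x_2 = 0.4167, f(x_2) = 1.173611, coefficient = 2
x_3 = 0.6250, f(x_3) = 1.390625, coefficient = 4
x_4 = 0.8333, f(x_4) = 1.694444, coefficient = 2
x_5 = 1.0417, f(x_5) = 2.085069, coefficient = 4
x_6 = 1.2500, f(x_6) = 2.562500, coefficient = 1

I ≈ (0.208333/3) × 27.375000 = 1.901042
Exact value: 1.901042
Error: 0.000000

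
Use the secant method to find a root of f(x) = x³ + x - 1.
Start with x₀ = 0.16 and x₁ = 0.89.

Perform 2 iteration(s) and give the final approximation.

f(x) = x³ + x - 1
x₀ = 0.16, x₁ = 0.89

Secant formula: x_{n+1} = x_n - f(x_n)(x_n - x_{n-1})/(f(x_n) - f(x_{n-1}))

Iteration 1:
  f(0.160000) = -0.835904
  f(0.890000) = 0.594969
  x_2 = 0.890000 - 0.594969×(0.890000 - 0.160000)/(0.594969 - (-0.835904))
       = 0.586460
Iteration 2:
  f(0.890000) = 0.594969
  f(0.586460) = -0.211836
  x_3 = 0.586460 - (-0.211836)×(0.586460 - 0.890000)/(-0.211836 - 0.594969)
       = 0.666158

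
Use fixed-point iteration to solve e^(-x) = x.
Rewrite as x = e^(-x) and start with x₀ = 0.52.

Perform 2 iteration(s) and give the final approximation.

Equation: e^(-x) = x
Fixed-point form: x = e^(-x)
x₀ = 0.52

x_1 = g(0.520000) = 0.594521
x_2 = g(0.594521) = 0.551827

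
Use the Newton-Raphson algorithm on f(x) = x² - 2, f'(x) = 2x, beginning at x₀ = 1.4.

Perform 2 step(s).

f(x) = x² - 2
f'(x) = 2x
x₀ = 1.4

Newton-Raphson formula: x_{n+1} = x_n - f(x_n)/f'(x_n)

Iteration 1:
  f(1.400000) = -0.040000
  f'(1.400000) = 2.800000
  x_1 = 1.400000 - (-0.040000)/2.800000 = 1.414286
Iteration 2:
  f(1.414286) = 0.000204
  f'(1.414286) = 2.828571
  x_2 = 1.414286 - 0.000204/2.828571 = 1.414214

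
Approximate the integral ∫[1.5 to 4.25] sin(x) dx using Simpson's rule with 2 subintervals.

f(x) = sin(x)
a = 1.5, b = 4.25, n = 2
h = (b - a)/n = 1.375000

Simpson's rule: (h/3)[f(x₀) + 4f(x₁) + 2f(x₂) + ... + f(xₙ)]

x_0 = 1.5000, f(x_0) = 0.997495, coefficient = 1
x_1 = 2.8750, f(x_1) = 0.263446, coefficient = 4
x_2 = 4.2500, f(x_2) = -0.894989, coefficient = 1

I ≈ (1.375000/3) × 1.156290 = 0.529966
Exact value: 0.516825
Error: 0.013141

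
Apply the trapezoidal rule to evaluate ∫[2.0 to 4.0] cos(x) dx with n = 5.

f(x) = cos(x)
a = 2.0, b = 4.0, n = 5
h = (b - a)/n = 0.400000

Trapezoidal rule: (h/2)[f(x₀) + 2f(x₁) + 2f(x₂) + ... + f(xₙ)]

x_0 = 2.0000, f(x_0) = -0.416147, coefficient = 1
x_1 = 2.4000, f(x_1) = -0.737394, coefficient = 2
x_2 = 2.8000, f(x_2) = -0.942222, coefficient = 2
x_3 = 3.2000, f(x_3) = -0.998295, coefficient = 2
x_4 = 3.6000, f(x_4) = -0.896758, coefficient = 2
x_5 = 4.0000, f(x_5) = -0.653644, coefficient = 1

I ≈ (0.400000/2) × -8.219129 = -1.643826
Exact value: -1.666100
Error: 0.022274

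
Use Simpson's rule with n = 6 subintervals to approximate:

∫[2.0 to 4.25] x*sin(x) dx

f(x) = x*sin(x)
a = 2.0, b = 4.25, n = 6
h = (b - a)/n = 0.375000

Simpson's rule: (h/3)[f(x₀) + 4f(x₁) + 2f(x₂) + ... + f(xₙ)]

x_0 = 2.0000, f(x_0) = 1.818595, coefficient = 1
x_1 = 2.3750, f(x_1) = 1.647502, coefficient = 4
x_2 = 2.7500, f(x_2) = 1.049568, coefficient = 2
x_3 = 3.1250, f(x_3) = 0.051850, coefficient = 4
x_4 = 3.5000, f(x_4) = -1.227741, coefficient = 2
x_5 = 3.8750, f(x_5) = -2.593944, coefficient = 4
x_6 = 4.2500, f(x_6) = -3.803705, coefficient = 1

I ≈ (0.375000/3) × -5.919825 = -0.739978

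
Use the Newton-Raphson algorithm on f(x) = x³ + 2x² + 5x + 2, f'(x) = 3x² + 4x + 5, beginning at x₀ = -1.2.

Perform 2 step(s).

f(x) = x³ + 2x² + 5x + 2
f'(x) = 3x² + 4x + 5
x₀ = -1.2

Newton-Raphson formula: x_{n+1} = x_n - f(x_n)/f'(x_n)

Iteration 1:
  f(-1.200000) = -2.848000
  f'(-1.200000) = 4.520000
  x_1 = -1.200000 - (-2.848000)/4.520000 = -0.569912
Iteration 2:
  f(-0.569912) = -0.385066
  f'(-0.569912) = 3.694751
  x_2 = -0.569912 - (-0.385066)/3.694751 = -0.465692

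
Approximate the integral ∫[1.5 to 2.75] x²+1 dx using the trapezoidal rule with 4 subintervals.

f(x) = x²+1
a = 1.5, b = 2.75, n = 4
h = (b - a)/n = 0.312500

Trapezoidal rule: (h/2)[f(x₀) + 2f(x₁) + 2f(x₂) + ... + f(xₙ)]

x_0 = 1.5000, f(x_0) = 3.250000, coefficient = 1
x_1 = 1.8125, f(x_1) = 4.285156, coefficient = 2
x_2 = 2.1250, f(x_2) = 5.515625, coefficient = 2
x_3 = 2.4375, f(x_3) = 6.941406, coefficient = 2
x_4 = 2.7500, f(x_4) = 8.562500, coefficient = 1

I ≈ (0.312500/2) × 45.296875 = 7.077637
Exact value: 7.057292
Error: 0.020345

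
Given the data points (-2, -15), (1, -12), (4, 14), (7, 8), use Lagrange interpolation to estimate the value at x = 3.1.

Lagrange interpolation formula:
P(x) = Σ yᵢ × Lᵢ(x)
where Lᵢ(x) = Π_{j≠i} (x - xⱼ)/(xᵢ - xⱼ)

L_0(3.1) = (3.1 - 1)/(-2 - 1) × (3.1 - 4)/(-2 - 4) × (3.1 - 7)/(-2 - 7) = -0.045500
L_1(3.1) = (3.1 - (-2))/(1 - (-2)) × (3.1 - 4)/(1 - 4) × (3.1 - 7)/(1 - 7) = 0.331500
L_2(3.1) = (3.1 - (-2))/(4 - (-2)) × (3.1 - 1)/(4 - 1) × (3.1 - 7)/(4 - 7) = 0.773500
L_3(3.1) = (3.1 - (-2))/(7 - (-2)) × (3.1 - 1)/(7 - 1) × (3.1 - 4)/(7 - 4) = -0.059500

P(3.1) = (-15)×L_0(3.1) + (-12)×L_1(3.1) + 14×L_2(3.1) + 8×L_3(3.1)
P(3.1) = 7.057500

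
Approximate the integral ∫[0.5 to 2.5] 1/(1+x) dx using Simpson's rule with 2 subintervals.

f(x) = 1/(1+x)
a = 0.5, b = 2.5, n = 2
h = (b - a)/n = 1.000000

Simpson's rule: (h/3)[f(x₀) + 4f(x₁) + 2f(x₂) + ... + f(xₙ)]

x_0 = 0.5000, f(x_0) = 0.666667, coefficient = 1
x_1 = 1.5000, f(x_1) = 0.400000, coefficient = 4
x_2 = 2.5000, f(x_2) = 0.285714, coefficient = 1

I ≈ (1.000000/3) × 2.552381 = 0.850794
Exact value: 0.847298
Error: 0.003496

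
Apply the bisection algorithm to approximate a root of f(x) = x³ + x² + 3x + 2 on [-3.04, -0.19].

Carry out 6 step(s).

f(x) = x³ + x² + 3x + 2
Initial interval: [-3.04, -0.19]

Iteration 1:
  c_1 = (-3.040000 + (-0.190000))/2 = -1.615000
  f(c_1) = f(-1.615000) = -4.449058
  f(a) × f(c) ≥ 0, new interval: [-1.615000, -0.190000]
Iteration 2:
  c_2 = (-1.615000 + (-0.190000))/2 = -0.902500
  f(c_2) = f(-0.902500) = -0.628086
  f(a) × f(c) ≥ 0, new interval: [-0.902500, -0.190000]
Iteration 3:
  c_3 = (-0.902500 + (-0.190000))/2 = -0.546250
  f(c_3) = f(-0.546250) = 0.496644
  f(a) × f(c) < 0, new interval: [-0.902500, -0.546250]
Iteration 4:
  c_4 = (-0.902500 + (-0.546250))/2 = -0.724375
  f(c_4) = f(-0.724375) = -0.028499
  f(a) × f(c) ≥ 0, new interval: [-0.724375, -0.546250]
Iteration 5:
  c_5 = (-0.724375 + (-0.546250))/2 = -0.635312
  f(c_5) = f(-0.635312) = 0.241258
  f(a) × f(c) < 0, new interval: [-0.724375, -0.635312]
Iteration 6:
  c_6 = (-0.724375 + (-0.635312))/2 = -0.679844
  f(c_6) = f(-0.679844) = 0.108441
  f(a) × f(c) < 0, new interval: [-0.724375, -0.679844]

After 6 iteration(s), the approximation is c_6 = -0.679844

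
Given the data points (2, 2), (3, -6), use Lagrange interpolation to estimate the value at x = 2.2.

Lagrange interpolation formula:
P(x) = Σ yᵢ × Lᵢ(x)
where Lᵢ(x) = Π_{j≠i} (x - xⱼ)/(xᵢ - xⱼ)

L_0(2.2) = (2.2 - 3)/(2 - 3) = 0.800000
L_1(2.2) = (2.2 - 2)/(3 - 2) = 0.200000

P(2.2) = 2×L_0(2.2) + (-6)×L_1(2.2)
P(2.2) = 0.400000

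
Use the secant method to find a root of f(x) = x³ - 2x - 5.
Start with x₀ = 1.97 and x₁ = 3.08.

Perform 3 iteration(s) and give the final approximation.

f(x) = x³ - 2x - 5
x₀ = 1.97, x₁ = 3.08

Secant formula: x_{n+1} = x_n - f(x_n)(x_n - x_{n-1})/(f(x_n) - f(x_{n-1}))

Iteration 1:
  f(1.970000) = -1.294627
  f(3.080000) = 18.058112
  x_2 = 3.080000 - 18.058112×(3.080000 - 1.970000)/(18.058112 - (-1.294627))
       = 2.044255
Iteration 2:
  f(3.080000) = 18.058112
  f(2.044255) = -0.545613
  x_3 = 2.044255 - (-0.545613)×(2.044255 - 3.080000)/(-0.545613 - 18.058112)
       = 2.074631
Iteration 3:
  f(2.044255) = -0.545613
  f(2.074631) = -0.219851
  x_4 = 2.074631 - (-0.219851)×(2.074631 - 2.044255)/(-0.219851 - (-0.545613))
       = 2.095132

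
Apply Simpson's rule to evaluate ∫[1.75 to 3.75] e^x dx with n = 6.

f(x) = e^x
a = 1.75, b = 3.75, n = 6
h = (b - a)/n = 0.333333

Simpson's rule: (h/3)[f(x₀) + 4f(x₁) + 2f(x₂) + ... + f(xₙ)]

x_0 = 1.7500, f(x_0) = 5.754603, coefficient = 1
x_1 = 2.0833, f(x_1) = 8.031195, coefficient = 4
x_2 = 2.4167, f(x_2) = 11.208436, coefficient = 2
x_3 = 2.7500, f(x_3) = 15.642632, coefficient = 4
x_4 = 3.0833, f(x_4) = 21.831051, coefficient = 2
x_5 = 3.4167, f(x_5) = 30.467687, coefficient = 4
x_6 = 3.7500, f(x_6) = 42.521082, coefficient = 1

I ≈ (0.333333/3) × 330.920713 = 36.768968
Exact value: 36.766479
Error: 0.002489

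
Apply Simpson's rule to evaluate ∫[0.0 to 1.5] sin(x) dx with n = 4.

f(x) = sin(x)
a = 0.0, b = 1.5, n = 4
h = (b - a)/n = 0.375000

Simpson's rule: (h/3)[f(x₀) + 4f(x₁) + 2f(x₂) + ... + f(xₙ)]

x_0 = 0.0000, f(x_0) = 0.000000, coefficient = 1
x_1 = 0.3750, f(x_1) = 0.366273, coefficient = 4
x_2 = 0.7500, f(x_2) = 0.681639, coefficient = 2
x_3 = 1.1250, f(x_3) = 0.902268, coefficient = 4
x_4 = 1.5000, f(x_4) = 0.997495, coefficient = 1

I ≈ (0.375000/3) × 7.434933 = 0.929367
Exact value: 0.929263
Error: 0.000104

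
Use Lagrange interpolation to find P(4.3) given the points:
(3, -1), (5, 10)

Lagrange interpolation formula:
P(x) = Σ yᵢ × Lᵢ(x)
where Lᵢ(x) = Π_{j≠i} (x - xⱼ)/(xᵢ - xⱼ)

L_0(4.3) = (4.3 - 5)/(3 - 5) = 0.350000
L_1(4.3) = (4.3 - 3)/(5 - 3) = 0.650000

P(4.3) = (-1)×L_0(4.3) + 10×L_1(4.3)
P(4.3) = 6.150000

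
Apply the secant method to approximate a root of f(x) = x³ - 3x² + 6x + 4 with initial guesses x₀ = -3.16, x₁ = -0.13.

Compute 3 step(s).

f(x) = x³ - 3x² + 6x + 4
x₀ = -3.16, x₁ = -0.13

Secant formula: x_{n+1} = x_n - f(x_n)(x_n - x_{n-1})/(f(x_n) - f(x_{n-1}))

Iteration 1:
  f(-3.160000) = -76.471296
  f(-0.130000) = 3.167103
  x_2 = -0.130000 - 3.167103×(-0.130000 - (-3.160000))/(3.167103 - (-76.471296))
       = -0.250499
Iteration 2:
  f(-0.130000) = 3.167103
  f(-0.250499) = 2.293040
  x_3 = -0.250499 - 2.293040×(-0.250499 - (-0.130000))/(2.293040 - 3.167103)
       = -0.566618
Iteration 3:
  f(-0.250499) = 2.293040
  f(-0.566618) = -0.544795
  x_4 = -0.566618 - (-0.544795)×(-0.566618 - (-0.250499))/(-0.544795 - 2.293040)
       = -0.505931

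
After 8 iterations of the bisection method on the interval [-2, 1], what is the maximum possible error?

Bisection error bound: |error| ≤ (b-a)/2^n
|error| ≤ (1 - (-2))/2^8 = 3/2^8
|error| ≤ 0.0117187500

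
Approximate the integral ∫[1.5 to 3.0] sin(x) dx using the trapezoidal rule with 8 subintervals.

f(x) = sin(x)
a = 1.5, b = 3.0, n = 8
h = (b - a)/n = 0.187500

Trapezoidal rule: (h/2)[f(x₀) + 2f(x₁) + 2f(x₂) + ... + f(xₙ)]

x_0 = 1.5000, f(x_0) = 0.997495, coefficient = 1
x_1 = 1.6875, f(x_1) = 0.993198, coefficient = 2
x_2 = 1.8750, f(x_2) = 0.954086, coefficient = 2
x_3 = 2.0625, f(x_3) = 0.881530, coefficient = 2
x_4 = 2.2500, f(x_4) = 0.778073, coefficient = 2
x_5 = 2.4375, f(x_5) = 0.647343, coefficient = 2
x_6 = 2.6250, f(x_6) = 0.493920, coefficient = 2
x_7 = 2.8125, f(x_7) = 0.323185, coefficient = 2
x_8 = 3.0000, f(x_8) = 0.141120, coefficient = 1

I ≈ (0.187500/2) × 11.281283 = 1.057620
Exact value: 1.060730
Error: 0.003109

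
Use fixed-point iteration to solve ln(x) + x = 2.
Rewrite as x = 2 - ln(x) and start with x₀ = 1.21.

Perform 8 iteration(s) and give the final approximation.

Equation: ln(x) + x = 2
Fixed-point form: x = 2 - ln(x)
x₀ = 1.21

x_1 = g(1.210000) = 1.809380
x_2 = g(1.809380) = 1.407016
x_3 = g(1.407016) = 1.658529
x_4 = g(1.658529) = 1.494069
x_5 = g(1.494069) = 1.598497
x_6 = g(1.598497) = 1.530936
x_7 = g(1.530936) = 1.574120
x_8 = g(1.574120) = 1.546303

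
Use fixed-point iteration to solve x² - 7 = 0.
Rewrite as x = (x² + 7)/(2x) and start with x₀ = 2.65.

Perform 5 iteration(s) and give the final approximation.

Equation: x² - 7 = 0
Fixed-point form: x = (x² + 7)/(2x)
x₀ = 2.65

x_1 = g(2.650000) = 2.645755
x_2 = g(2.645755) = 2.645751
x_3 = g(2.645751) = 2.645751
x_4 = g(2.645751) = 2.645751
x_5 = g(2.645751) = 2.645751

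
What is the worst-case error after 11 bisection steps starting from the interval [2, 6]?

Bisection error bound: |error| ≤ (b-a)/2^n
|error| ≤ (6 - 2)/2^11 = 4/2^11
|error| ≤ 0.0019531250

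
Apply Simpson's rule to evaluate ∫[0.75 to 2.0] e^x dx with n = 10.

f(x) = e^x
a = 0.75, b = 2.0, n = 10
h = (b - a)/n = 0.125000

Simpson's rule: (h/3)[f(x₀) + 4f(x₁) + 2f(x₂) + ... + f(xₙ)]

x_0 = 0.7500, f(x_0) = 2.117000, coefficient = 1
x_1 = 0.8750, f(x_1) = 2.398875, coefficient = 4
x_2 = 1.0000, f(x_2) = 2.718282, coefficient = 2
x_3 = 1.1250, f(x_3) = 3.080217, coefficient = 4
x_4 = 1.2500, f(x_4) = 3.490343, coefficient = 2
x_5 = 1.3750, f(x_5) = 3.955077, coefficient = 4
x_6 = 1.5000, f(x_6) = 4.481689, coefficient = 2
x_7 = 1.6250, f(x_7) = 5.078419, coefficient = 4
x_8 = 1.7500, f(x_8) = 5.754603, coefficient = 2
x_9 = 1.8750, f(x_9) = 6.520819, coefficient = 4
x_10 = 2.0000, f(x_10) = 7.389056, coefficient = 1

I ≈ (0.125000/3) × 126.529517 = 5.272063
Exact value: 5.272056
Error: 0.000007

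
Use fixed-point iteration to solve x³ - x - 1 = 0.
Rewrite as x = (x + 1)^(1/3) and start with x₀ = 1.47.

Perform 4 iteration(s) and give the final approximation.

Equation: x³ - x - 1 = 0
Fixed-point form: x = (x + 1)^(1/3)
x₀ = 1.47

x_1 = g(1.470000) = 1.351758
x_2 = g(1.351758) = 1.329834
x_3 = g(1.329834) = 1.325689
x_4 = g(1.325689) = 1.324902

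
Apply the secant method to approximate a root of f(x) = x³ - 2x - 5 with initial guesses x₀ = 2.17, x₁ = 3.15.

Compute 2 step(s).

f(x) = x³ - 2x - 5
x₀ = 2.17, x₁ = 3.15

Secant formula: x_{n+1} = x_n - f(x_n)(x_n - x_{n-1})/(f(x_n) - f(x_{n-1}))

Iteration 1:
  f(2.170000) = 0.878313
  f(3.150000) = 19.955875
  x_2 = 3.150000 - 19.955875×(3.150000 - 2.170000)/(19.955875 - 0.878313)
       = 2.124882
Iteration 2:
  f(3.150000) = 19.955875
  f(2.124882) = 0.344337
  x_3 = 2.124882 - 0.344337×(2.124882 - 3.150000)/(0.344337 - 19.955875)
       = 2.106883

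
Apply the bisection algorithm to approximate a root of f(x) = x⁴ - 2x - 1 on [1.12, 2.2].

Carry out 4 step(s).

f(x) = x⁴ - 2x - 1
Initial interval: [1.12, 2.2]

Iteration 1:
  c_1 = (1.120000 + 2.200000)/2 = 1.660000
  f(c_1) = f(1.660000) = 3.273331
  f(a) × f(c) < 0, new interval: [1.120000, 1.660000]
Iteration 2:
  c_2 = (1.120000 + 1.660000)/2 = 1.390000
  f(c_2) = f(1.390000) = -0.046990
  f(a) × f(c) ≥ 0, new interval: [1.390000, 1.660000]
Iteration 3:
  c_3 = (1.390000 + 1.660000)/2 = 1.525000
  f(c_3) = f(1.525000) = 1.358532
  f(a) × f(c) < 0, new interval: [1.390000, 1.525000]
Iteration 4:
  c_4 = (1.390000 + 1.525000)/2 = 1.457500
  f(c_4) = f(1.457500) = 0.597677
  f(a) × f(c) < 0, new interval: [1.390000, 1.457500]

After 4 iteration(s), the approximation is c_4 = 1.457500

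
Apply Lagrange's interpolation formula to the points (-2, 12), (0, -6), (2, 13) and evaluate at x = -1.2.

Lagrange interpolation formula:
P(x) = Σ yᵢ × Lᵢ(x)
where Lᵢ(x) = Π_{j≠i} (x - xⱼ)/(xᵢ - xⱼ)

L_0(-1.2) = (-1.2 - 0)/(-2 - 0) × (-1.2 - 2)/(-2 - 2) = 0.480000
L_1(-1.2) = (-1.2 - (-2))/(0 - (-2)) × (-1.2 - 2)/(0 - 2) = 0.640000
L_2(-1.2) = (-1.2 - (-2))/(2 - (-2)) × (-1.2 - 0)/(2 - 0) = -0.120000

P(-1.2) = 12×L_0(-1.2) + (-6)×L_1(-1.2) + 13×L_2(-1.2)
P(-1.2) = 0.360000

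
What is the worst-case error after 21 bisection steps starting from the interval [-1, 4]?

Bisection error bound: |error| ≤ (b-a)/2^n
|error| ≤ (4 - (-1))/2^21 = 5/2^21
|error| ≤ 0.0000023842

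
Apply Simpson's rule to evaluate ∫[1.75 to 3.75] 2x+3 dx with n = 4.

f(x) = 2x+3
a = 1.75, b = 3.75, n = 4
h = (b - a)/n = 0.500000

Simpson's rule: (h/3)[f(x₀) + 4f(x₁) + 2f(x₂) + ... + f(xₙ)]

x_0 = 1.7500, f(x_0) = 6.500000, coefficient = 1
x_1 = 2.2500, f(x_1) = 7.500000, coefficient = 4
x_2 = 2.7500, f(x_2) = 8.500000, coefficient = 2
x_3 = 3.2500, f(x_3) = 9.500000, coefficient = 4
x_4 = 3.7500, f(x_4) = 10.500000, coefficient = 1

I ≈ (0.500000/3) × 102.000000 = 17.000000
Exact value: 17.000000
Error: 0.000000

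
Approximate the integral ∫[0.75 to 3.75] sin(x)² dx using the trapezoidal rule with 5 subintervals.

f(x) = sin(x)²
a = 0.75, b = 3.75, n = 5
h = (b - a)/n = 0.600000

Trapezoidal rule: (h/2)[f(x₀) + 2f(x₁) + 2f(x₂) + ... + f(xₙ)]

x_0 = 0.7500, f(x_0) = 0.464631, coefficient = 1
x_1 = 1.3500, f(x_1) = 0.952036, coefficient = 2
x_2 = 1.9500, f(x_2) = 0.862966, coefficient = 2
x_3 = 2.5500, f(x_3) = 0.311011, coefficient = 2
x_4 = 3.1500, f(x_4) = 0.000071, coefficient = 2
x_5 = 3.7500, f(x_5) = 0.326682, coefficient = 1

I ≈ (0.600000/2) × 5.043482 = 1.513045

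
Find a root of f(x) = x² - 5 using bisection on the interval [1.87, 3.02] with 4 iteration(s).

f(x) = x² - 5
Initial interval: [1.87, 3.02]

Iteration 1:
  c_1 = (1.870000 + 3.020000)/2 = 2.445000
  f(c_1) = f(2.445000) = 0.978025
  f(a) × f(c) < 0, new interval: [1.870000, 2.445000]
Iteration 2:
  c_2 = (1.870000 + 2.445000)/2 = 2.157500
  f(c_2) = f(2.157500) = -0.345194
  f(a) × f(c) ≥ 0, new interval: [2.157500, 2.445000]
Iteration 3:
  c_3 = (2.157500 + 2.445000)/2 = 2.301250
  f(c_3) = f(2.301250) = 0.295752
  f(a) × f(c) < 0, new interval: [2.157500, 2.301250]
Iteration 4:
  c_4 = (2.157500 + 2.301250)/2 = 2.229375
  f(c_4) = f(2.229375) = -0.029887
  f(a) × f(c) ≥ 0, new interval: [2.229375, 2.301250]

After 4 iteration(s), the approximation is c_4 = 2.229375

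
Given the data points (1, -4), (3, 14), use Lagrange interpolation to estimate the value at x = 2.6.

Lagrange interpolation formula:
P(x) = Σ yᵢ × Lᵢ(x)
where Lᵢ(x) = Π_{j≠i} (x - xⱼ)/(xᵢ - xⱼ)

L_0(2.6) = (2.6 - 3)/(1 - 3) = 0.200000
L_1(2.6) = (2.6 - 1)/(3 - 1) = 0.800000

P(2.6) = (-4)×L_0(2.6) + 14×L_1(2.6)
P(2.6) = 10.400000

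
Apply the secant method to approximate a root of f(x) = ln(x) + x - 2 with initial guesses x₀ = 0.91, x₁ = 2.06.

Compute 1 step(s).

f(x) = ln(x) + x - 2
x₀ = 0.91, x₁ = 2.06

Secant formula: x_{n+1} = x_n - f(x_n)(x_n - x_{n-1})/(f(x_n) - f(x_{n-1}))

Iteration 1:
  f(0.910000) = -1.184311
  f(2.060000) = 0.782706
  x_2 = 2.060000 - 0.782706×(2.060000 - 0.910000)/(0.782706 - (-1.184311))
       = 1.602397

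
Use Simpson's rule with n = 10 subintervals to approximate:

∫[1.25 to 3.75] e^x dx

f(x) = e^x
a = 1.25, b = 3.75, n = 10
h = (b - a)/n = 0.250000

Simpson's rule: (h/3)[f(x₀) + 4f(x₁) + 2f(x₂) + ... + f(xₙ)]

x_0 = 1.2500, f(x_0) = 3.490343, coefficient = 1
x_1 = 1.5000, f(x_1) = 4.481689, coefficient = 4
x_2 = 1.7500, f(x_2) = 5.754603, coefficient = 2
x_3 = 2.0000, f(x_3) = 7.389056, coefficient = 4
x_4 = 2.2500, f(x_4) = 9.487736, coefficient = 2
x_5 = 2.5000, f(x_5) = 12.182494, coefficient = 4
x_6 = 2.7500, f(x_6) = 15.642632, coefficient = 2
x_7 = 3.0000, f(x_7) = 20.085537, coefficient = 4
x_8 = 3.2500, f(x_8) = 25.790340, coefficient = 2
x_9 = 3.5000, f(x_9) = 33.115452, coefficient = 4
x_10 = 3.7500, f(x_10) = 42.521082, coefficient = 1

I ≈ (0.250000/3) × 468.378958 = 39.031580
Exact value: 39.030739
Error: 0.000841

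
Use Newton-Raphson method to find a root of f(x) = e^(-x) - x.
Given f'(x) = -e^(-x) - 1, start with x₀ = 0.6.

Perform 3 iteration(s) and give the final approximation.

f(x) = e^(-x) - x
f'(x) = -e^(-x) - 1
x₀ = 0.6

Newton-Raphson formula: x_{n+1} = x_n - f(x_n)/f'(x_n)

Iteration 1:
  f(0.600000) = -0.051188
  f'(0.600000) = -1.548812
  x_1 = 0.600000 - (-0.051188)/(-1.548812) = 0.566950
Iteration 2:
  f(0.566950) = 0.000303
  f'(0.566950) = -1.567253
  x_2 = 0.566950 - 0.000303/(-1.567253) = 0.567143
Iteration 3:
  f(0.567143) = 0.000000
  f'(0.567143) = -1.567143
  x_3 = 0.567143 - 0.000000/(-1.567143) = 0.567143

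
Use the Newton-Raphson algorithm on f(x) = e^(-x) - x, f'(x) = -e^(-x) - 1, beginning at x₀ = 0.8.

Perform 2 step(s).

f(x) = e^(-x) - x
f'(x) = -e^(-x) - 1
x₀ = 0.8

Newton-Raphson formula: x_{n+1} = x_n - f(x_n)/f'(x_n)

Iteration 1:
  f(0.800000) = -0.350671
  f'(0.800000) = -1.449329
  x_1 = 0.800000 - (-0.350671)/(-1.449329) = 0.558046
Iteration 2:
  f(0.558046) = 0.014280
  f'(0.558046) = -1.572326
  x_2 = 0.558046 - 0.014280/(-1.572326) = 0.567128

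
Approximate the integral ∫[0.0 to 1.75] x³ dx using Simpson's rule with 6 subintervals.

f(x) = x³
a = 0.0, b = 1.75, n = 6
h = (b - a)/n = 0.291667

Simpson's rule: (h/3)[f(x₀) + 4f(x₁) + 2f(x₂) + ... + f(xₙ)]

x_0 = 0.0000, f(x_0) = 0.000000, coefficient = 1
x_1 = 0.2917, f(x_1) = 0.024812, coefficient = 4
x_2 = 0.5833, f(x_2) = 0.198495, coefficient = 2
x_3 = 0.8750, f(x_3) = 0.669922, coefficient = 4
x_4 = 1.1667, f(x_4) = 1.587963, coefficient = 2
x_5 = 1.4583, f(x_5) = 3.101490, coefficient = 4
x_6 = 1.7500, f(x_6) = 5.359375, coefficient = 1

I ≈ (0.291667/3) × 24.117188 = 2.344727
Exact value: 2.344727
Error: 0.000000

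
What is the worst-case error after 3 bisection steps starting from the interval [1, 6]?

Bisection error bound: |error| ≤ (b-a)/2^n
|error| ≤ (6 - 1)/2^3 = 5/2^3
|error| ≤ 0.6250000000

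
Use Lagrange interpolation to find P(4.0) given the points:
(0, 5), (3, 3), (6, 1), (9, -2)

Lagrange interpolation formula:
P(x) = Σ yᵢ × Lᵢ(x)
where Lᵢ(x) = Π_{j≠i} (x - xⱼ)/(xᵢ - xⱼ)

L_0(4.0) = (4.0 - 3)/(0 - 3) × (4.0 - 6)/(0 - 6) × (4.0 - 9)/(0 - 9) = -0.061728
L_1(4.0) = (4.0 - 0)/(3 - 0) × (4.0 - 6)/(3 - 6) × (4.0 - 9)/(3 - 9) = 0.740741
L_2(4.0) = (4.0 - 0)/(6 - 0) × (4.0 - 3)/(6 - 3) × (4.0 - 9)/(6 - 9) = 0.370370
L_3(4.0) = (4.0 - 0)/(9 - 0) × (4.0 - 3)/(9 - 3) × (4.0 - 6)/(9 - 6) = -0.049383

P(4.0) = 5×L_0(4.0) + 3×L_1(4.0) + 1×L_2(4.0) + (-2)×L_3(4.0)
P(4.0) = 2.382716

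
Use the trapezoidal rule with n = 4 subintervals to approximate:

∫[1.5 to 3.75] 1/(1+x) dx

f(x) = 1/(1+x)
a = 1.5, b = 3.75, n = 4
h = (b - a)/n = 0.562500

Trapezoidal rule: (h/2)[f(x₀) + 2f(x₁) + 2f(x₂) + ... + f(xₙ)]

x_0 = 1.5000, f(x_0) = 0.400000, coefficient = 1
x_1 = 2.0625, f(x_1) = 0.326531, coefficient = 2
x_2 = 2.6250, f(x_2) = 0.275862, coefficient = 2
x_3 = 3.1875, f(x_3) = 0.238806, coefficient = 2
x_4 = 3.7500, f(x_4) = 0.210526, coefficient = 1

I ≈ (0.562500/2) × 2.292924 = 0.644885
Exact value: 0.641854
Error: 0.003031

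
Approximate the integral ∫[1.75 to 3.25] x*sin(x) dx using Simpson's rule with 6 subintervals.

f(x) = x*sin(x)
a = 1.75, b = 3.25, n = 6
h = (b - a)/n = 0.250000

Simpson's rule: (h/3)[f(x₀) + 4f(x₁) + 2f(x₂) + ... + f(xₙ)]

x_0 = 1.7500, f(x_0) = 1.721975, coefficient = 1
x_1 = 2.0000, f(x_1) = 1.818595, coefficient = 4
x_2 = 2.2500, f(x_2) = 1.750665, coefficient = 2
x_3 = 2.5000, f(x_3) = 1.496180, coefficient = 4
x_4 = 2.7500, f(x_4) = 1.049568, coefficient = 2
x_5 = 3.0000, f(x_5) = 0.423360, coefficient = 4
x_6 = 3.2500, f(x_6) = -0.351634, coefficient = 1

I ≈ (0.250000/3) × 21.923347 = 1.826946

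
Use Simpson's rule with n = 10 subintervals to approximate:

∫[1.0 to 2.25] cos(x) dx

f(x) = cos(x)
a = 1.0, b = 2.25, n = 10
h = (b - a)/n = 0.125000

Simpson's rule: (h/3)[f(x₀) + 4f(x₁) + 2f(x₂) + ... + f(xₙ)]

x_0 = 1.0000, f(x_0) = 0.540302, coefficient = 1
x_1 = 1.1250, f(x_1) = 0.431177, coefficient = 4
x_2 = 1.2500, f(x_2) = 0.315322, coefficient = 2
x_3 = 1.3750, f(x_3) = 0.194548, coefficient = 4
x_4 = 1.5000, f(x_4) = 0.070737, coefficient = 2
x_5 = 1.6250, f(x_5) = -0.054177, coefficient = 4
x_6 = 1.7500, f(x_6) = -0.178246, coefficient = 2
x_7 = 1.8750, f(x_7) = -0.299534, coefficient = 4
x_8 = 2.0000, f(x_8) = -0.416147, coefficient = 2
x_9 = 2.1250, f(x_9) = -0.526266, coefficient = 4
x_10 = 2.2500, f(x_10) = -0.628174, coefficient = 1

I ≈ (0.125000/3) × -1.521549 = -0.063398
Exact value: -0.063398
Error: 0.000000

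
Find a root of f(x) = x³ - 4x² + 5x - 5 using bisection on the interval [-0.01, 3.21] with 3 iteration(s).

f(x) = x³ - 4x² + 5x - 5
Initial interval: [-0.01, 3.21]

Iteration 1:
  c_1 = (-0.010000 + 3.210000)/2 = 1.600000
  f(c_1) = f(1.600000) = -3.144000
  f(a) × f(c) ≥ 0, new interval: [1.600000, 3.210000]
Iteration 2:
  c_2 = (1.600000 + 3.210000)/2 = 2.405000
  f(c_2) = f(2.405000) = -2.200520
  f(a) × f(c) ≥ 0, new interval: [2.405000, 3.210000]
Iteration 3:
  c_3 = (2.405000 + 3.210000)/2 = 2.807500
  f(c_3) = f(2.807500) = -0.361852
  f(a) × f(c) ≥ 0, new interval: [2.807500, 3.210000]

After 3 iteration(s), the approximation is c_3 = 2.807500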